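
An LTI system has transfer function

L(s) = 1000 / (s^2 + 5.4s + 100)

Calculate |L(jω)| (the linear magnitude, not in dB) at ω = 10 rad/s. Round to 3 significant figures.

At s = jω = j10:
quadratic: (j10)² + 5.4·j10 + 100 = 0 + j54 → |·| ≈ 54, ∠ ≈ 90.00°
|L| = 1000 / 54 ≈ 18.519

18.5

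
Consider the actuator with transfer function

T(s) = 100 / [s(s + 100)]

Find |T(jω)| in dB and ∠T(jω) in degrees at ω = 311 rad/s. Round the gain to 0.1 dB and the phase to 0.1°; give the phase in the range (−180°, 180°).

-60.1 dB, -162.2°

At s = jω = j311:
pole (s+100): 100 + j311 → |·| = √(100²+311²) = √106721 ≈ 326.68, ∠ = arctan(311/100) ≈ 72.18°
pole at origin: |s| = 311, ∠ = 90.00° (in denominator)
|T| = 100 / 1.016e+05 ≈ 0.00098425
Gain = 20 log₁₀(0.00098425) ≈ -60.14 dB
∠T = 0.00° − 162.18° = -162.18°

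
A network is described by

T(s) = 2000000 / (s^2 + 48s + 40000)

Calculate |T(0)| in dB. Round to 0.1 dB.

34.0 dB

T(0) = 2000000 / 40000 = 50
20 log₁₀(50) ≈ 33.98 dB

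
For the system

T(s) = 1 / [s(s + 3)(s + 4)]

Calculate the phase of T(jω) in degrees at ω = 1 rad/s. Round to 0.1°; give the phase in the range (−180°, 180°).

-122.5°

At s = jω = j1:
pole (s+3): 3 + j1 → |·| = √(3²+1²) = √10 ≈ 3.1623, ∠ = arctan(1/3) ≈ 18.43°
pole (s+4): 4 + j1 → |·| = √(4²+1²) = √17 ≈ 4.1231, ∠ = arctan(1/4) ≈ 14.04°
pole at origin: |s| = 1, ∠ = 90.00° (in denominator)
∠T = 0.00° − 122.47° = -122.47°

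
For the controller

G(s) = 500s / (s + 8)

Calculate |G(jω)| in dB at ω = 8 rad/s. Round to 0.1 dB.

At s = jω = j8:
zero at origin: s = j8 → |·| = 8, ∠ = 90.00°
pole (s+8): 8 + j8 → |·| = √(8²+8²) = √128 ≈ 11.314, ∠ = arctan(8/8) ≈ 45.00°
|G| = 500 · 8 / 11.314 ≈ 353.54
Gain = 20 log₁₀(353.54) ≈ 50.97 dB

51.0 dB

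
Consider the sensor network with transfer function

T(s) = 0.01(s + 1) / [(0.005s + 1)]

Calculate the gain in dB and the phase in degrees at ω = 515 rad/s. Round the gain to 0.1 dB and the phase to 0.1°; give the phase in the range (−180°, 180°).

At ω = 515 rad/s:
zero (1 + j515·1) = 1 + j515 → |·| ≈ 515, ∠ ≈ 89.89°
pole (1 + j515·0.005) = 1 + j2.575 → |·| ≈ 2.7624, ∠ ≈ 68.78°
|T| = 0.01 · 515 / (2.7624) ≈ 1.8643
Gain = 20 log₁₀(1.8643) ≈ 5.41 dB
∠T = (89.89°) − (68.78°) = 21.11°

5.4 dB, 21.1°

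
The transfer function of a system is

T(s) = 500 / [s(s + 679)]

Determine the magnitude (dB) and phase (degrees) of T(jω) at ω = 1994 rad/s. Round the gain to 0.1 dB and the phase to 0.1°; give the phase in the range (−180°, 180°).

-78.5 dB, -161.2°

At s = jω = j1994:
pole (s+679): 679 + j1994 → |·| = √(679²+1994²) = √4437077 ≈ 2106.4, ∠ = arctan(1994/679) ≈ 71.20°
pole at origin: |s| = 1994, ∠ = 90.00° (in denominator)
|T| = 500 / 4.2002e+06 ≈ 0.00011904
Gain = 20 log₁₀(0.00011904) ≈ -78.49 dB
∠T = 0.00° − 161.20° = -161.20°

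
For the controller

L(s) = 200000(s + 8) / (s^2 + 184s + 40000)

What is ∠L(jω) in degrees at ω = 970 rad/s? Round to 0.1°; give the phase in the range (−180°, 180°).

At s = jω = j970:
zero (s+8): 8 + j970 → |·| = √(8²+970²) = √940964 ≈ 970.03, ∠ = arctan(970/8) ≈ 89.53°
quadratic: (j970)² + 184·j970 + 40000 = -900900 + j178480 → |·| ≈ 9.1841e+05, ∠ ≈ 168.79°
∠L = 89.53° − 168.79° = -79.26°

-79.3°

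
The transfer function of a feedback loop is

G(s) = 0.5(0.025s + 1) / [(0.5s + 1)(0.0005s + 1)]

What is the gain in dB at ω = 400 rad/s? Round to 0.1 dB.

-32.2 dB

At ω = 400 rad/s:
zero (1 + j400·0.025) = 1 + j10 → |·| ≈ 10.05, ∠ ≈ 84.29°
pole (1 + j400·0.5) = 1 + j200 → |·| ≈ 200, ∠ ≈ 89.71°
pole (1 + j400·0.0005) = 1 + j0.2 → |·| ≈ 1.0198, ∠ ≈ 11.31°
|G| = 0.5 · 10.05 / (200 · 1.0198) ≈ 0.024637
Gain = 20 log₁₀(0.024637) ≈ -32.17 dB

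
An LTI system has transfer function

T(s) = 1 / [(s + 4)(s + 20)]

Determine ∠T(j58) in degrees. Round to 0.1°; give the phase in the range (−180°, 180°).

-157.0°

At s = jω = j58:
pole (s+4): 4 + j58 → |·| = √(4²+58²) = √3380 ≈ 58.138, ∠ = arctan(58/4) ≈ 86.05°
pole (s+20): 20 + j58 → |·| = √(20²+58²) = √3764 ≈ 61.351, ∠ = arctan(58/20) ≈ 70.97°
∠T = 0.00° − 157.02° = -157.02°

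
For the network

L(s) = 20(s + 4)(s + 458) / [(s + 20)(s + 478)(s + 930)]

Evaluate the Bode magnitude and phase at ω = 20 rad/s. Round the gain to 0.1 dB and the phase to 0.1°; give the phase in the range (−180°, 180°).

At s = jω = j20:
zero (s+4): 4 + j20 → |·| = √(4²+20²) = √416 ≈ 20.396, ∠ = arctan(20/4) ≈ 78.69°
zero (s+458): 458 + j20 → |·| = √(458²+20²) = √210164 ≈ 458.44, ∠ = arctan(20/458) ≈ 2.50°
pole (s+20): 20 + j20 → |·| = √(20²+20²) = √800 ≈ 28.284, ∠ = arctan(20/20) ≈ 45.00°
pole (s+478): 478 + j20 → |·| = √(478²+20²) = √228884 ≈ 478.42, ∠ = arctan(20/478) ≈ 2.40°
pole (s+930): 930 + j20 → |·| = √(930²+20²) = √865300 ≈ 930.22, ∠ = arctan(20/930) ≈ 1.23°
|L| = 20 · 9350.3 / 1.2587e+07 ≈ 0.014857
Gain = 20 log₁₀(0.014857) ≈ -36.56 dB
∠L = 81.19° − 48.63° = 32.56°

-36.6 dB, 32.6°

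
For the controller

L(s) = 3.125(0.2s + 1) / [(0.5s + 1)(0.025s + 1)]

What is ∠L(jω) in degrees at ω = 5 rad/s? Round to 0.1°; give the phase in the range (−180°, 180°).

-30.3°

At ω = 5 rad/s:
zero (1 + j5·0.2) = 1 + j1 → |·| ≈ 1.4142, ∠ ≈ 45.00°
pole (1 + j5·0.5) = 1 + j2.5 → |·| ≈ 2.6926, ∠ ≈ 68.20°
pole (1 + j5·0.025) = 1 + j0.125 → |·| ≈ 1.0078, ∠ ≈ 7.13°
∠L = (45.00°) − (68.20° + 7.13°) = -30.33°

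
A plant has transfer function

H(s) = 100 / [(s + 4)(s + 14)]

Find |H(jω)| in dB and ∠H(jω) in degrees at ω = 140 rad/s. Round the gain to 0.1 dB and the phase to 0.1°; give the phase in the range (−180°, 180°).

-45.9 dB, -172.7°

At s = jω = j140:
pole (s+4): 4 + j140 → |·| = √(4²+140²) = √19616 ≈ 140.06, ∠ = arctan(140/4) ≈ 88.36°
pole (s+14): 14 + j140 → |·| = √(14²+140²) = √19796 ≈ 140.7, ∠ = arctan(140/14) ≈ 84.29°
|H| = 100 / 19706 ≈ 0.0050746
Gain = 20 log₁₀(0.0050746) ≈ -45.89 dB
∠H = 0.00° − 172.65° = -172.65°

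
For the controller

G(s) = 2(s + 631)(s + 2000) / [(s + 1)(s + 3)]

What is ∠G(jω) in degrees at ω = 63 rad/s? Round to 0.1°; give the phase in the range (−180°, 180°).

At s = jω = j63:
zero (s+631): 631 + j63 → |·| = √(631²+63²) = √402130 ≈ 634.14, ∠ = arctan(63/631) ≈ 5.70°
zero (s+2000): 2000 + j63 → |·| = √(2000²+63²) = √4003969 ≈ 2001, ∠ = arctan(63/2000) ≈ 1.80°
pole (s+1): 1 + j63 → |·| = √(1²+63²) = √3970 ≈ 63.008, ∠ = arctan(63/1) ≈ 89.09°
pole (s+3): 3 + j63 → |·| = √(3²+63²) = √3978 ≈ 63.071, ∠ = arctan(63/3) ≈ 87.27°
∠G = 7.50° − 176.36° = -168.86°

-168.9°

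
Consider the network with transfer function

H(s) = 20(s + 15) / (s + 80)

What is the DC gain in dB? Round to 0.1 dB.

H(0) = 20·15 / (80) = 3.75
20 log₁₀(3.75) ≈ 11.48 dB

11.5 dB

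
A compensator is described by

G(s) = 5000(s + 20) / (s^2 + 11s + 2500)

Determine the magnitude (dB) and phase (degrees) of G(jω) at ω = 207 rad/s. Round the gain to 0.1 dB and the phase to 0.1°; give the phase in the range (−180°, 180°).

At s = jω = j207:
zero (s+20): 20 + j207 → |·| = √(20²+207²) = √43249 ≈ 207.96, ∠ = arctan(207/20) ≈ 84.48°
quadratic: (j207)² + 11·j207 + 2500 = -40349 + j2277 → |·| ≈ 40413, ∠ ≈ 176.77°
|G| = 5000 · 207.96 / 40413 ≈ 25.729
Gain = 20 log₁₀(25.729) ≈ 28.21 dB
∠G = 84.48° − 176.77° = -92.29°

28.2 dB, -92.3°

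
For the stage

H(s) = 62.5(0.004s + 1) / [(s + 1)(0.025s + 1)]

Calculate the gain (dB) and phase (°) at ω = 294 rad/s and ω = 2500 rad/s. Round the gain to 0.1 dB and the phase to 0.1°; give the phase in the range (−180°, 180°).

At ω = 294 rad/s:
zero (1 + j294·0.004) = 1 + j1.176 → |·| ≈ 1.5437, ∠ ≈ 49.62°
pole (1 + j294·1) = 1 + j294 → |·| ≈ 294, ∠ ≈ 89.81°
pole (1 + j294·0.025) = 1 + j7.35 → |·| ≈ 7.4177, ∠ ≈ 82.25°
|H| = 62.5 · 1.5437 / (294 · 7.4177) ≈ 0.044241
Gain = 20 log₁₀(0.044241) ≈ -27.08 dB
∠H = (49.62°) − (89.81° + 82.25°) = -122.44°

At ω = 2500 rad/s:
zero (1 + j2500·0.004) = 1 + j10 → |·| ≈ 10.05, ∠ ≈ 84.29°
pole (1 + j2500·1) = 1 + j2500 → |·| ≈ 2500, ∠ ≈ 89.98°
pole (1 + j2500·0.025) = 1 + j62.5 → |·| ≈ 62.508, ∠ ≈ 89.08°
|H| = 62.5 · 10.05 / (2500 · 62.508) ≈ 0.0040195
Gain = 20 log₁₀(0.0040195) ≈ -47.92 dB
∠H = (84.29°) − (89.98° + 89.08°) = -94.77°

ω = 294: -27.1 dB, -122.4°; ω = 2500: -47.9 dB, -94.8°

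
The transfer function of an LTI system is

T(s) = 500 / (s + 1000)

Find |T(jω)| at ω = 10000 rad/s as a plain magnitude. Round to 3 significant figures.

Substitute s = j10000:
Numerator: 500 = 500 + j0
Denominator: (j10000) + 1000 = 1000 + j10000
|N| = √(500² + 0²) ≈ 500, ∠N ≈ 0.00°
|D| = √(1000² + 10000²) ≈ 10050, ∠D ≈ 84.29°
|T| = 500 / 10050 ≈ 0.049751

0.0498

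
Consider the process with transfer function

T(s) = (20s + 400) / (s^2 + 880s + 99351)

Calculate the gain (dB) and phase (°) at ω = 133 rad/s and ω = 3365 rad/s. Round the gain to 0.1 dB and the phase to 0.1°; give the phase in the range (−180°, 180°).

Substitute s = j133:
Numerator: 20(j133) + 400 = 400 + j2660
Denominator: (j133)^2 + 880(j133) + 99351 = 81662 + j117040
|N| = √(400² + 2660²) ≈ 2689.9, ∠N ≈ 81.45°
|D| = √(81662² + 117040²) ≈ 1.4271e+05, ∠D ≈ 55.10°
|T| = 2689.9 / 1.4271e+05 ≈ 0.018849
Gain = 20 log₁₀(0.018849) ≈ -34.49 dB
∠T = 81.45° − 55.10° = 26.35°

Substitute s = j3365:
Numerator: 20(j3365) + 400 = 400 + j67300
Denominator: (j3365)^2 + 880(j3365) + 99351 = -11223874 + j2961200
|N| = √(400² + 67300²) ≈ 67301, ∠N ≈ 89.66°
|D| = √(11223874² + 2961200²) ≈ 1.1608e+07, ∠D ≈ 165.22°
|T| = 67301 / 1.1608e+07 ≈ 0.0057978
Gain = 20 log₁₀(0.0057978) ≈ -44.73 dB
∠T = 89.66° − 165.22° = -75.56°

ω = 133: -34.5 dB, 26.4°; ω = 3365: -44.7 dB, -75.6°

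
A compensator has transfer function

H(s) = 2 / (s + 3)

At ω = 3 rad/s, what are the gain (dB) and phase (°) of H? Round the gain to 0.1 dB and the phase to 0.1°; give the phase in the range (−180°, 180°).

Substitute s = j3:
Numerator: 2 = 2 + j0
Denominator: (j3) + 3 = 3 + j3
|N| = √(2² + 0²) ≈ 2, ∠N ≈ 0.00°
|D| = √(3² + 3²) ≈ 4.2426, ∠D ≈ 45.00°
|H| = 2 / 4.2426 ≈ 0.47141
Gain = 20 log₁₀(0.47141) ≈ -6.53 dB
∠H = 0.00° − 45.00° = -45.00°

-6.5 dB, -45.0°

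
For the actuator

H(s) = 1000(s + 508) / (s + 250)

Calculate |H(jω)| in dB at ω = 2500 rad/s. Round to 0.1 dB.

60.1 dB

At s = jω = j2500:
zero (s+508): 508 + j2500 → |·| = √(508²+2500²) = √6508064 ≈ 2551.1, ∠ = arctan(2500/508) ≈ 78.51°
pole (s+250): 250 + j2500 → |·| = √(250²+2500²) = √6312500 ≈ 2512.5, ∠ = arctan(2500/250) ≈ 84.29°
|H| = 1000 · 2551.1 / 2512.5 ≈ 1015.4
Gain = 20 log₁₀(1015.4) ≈ 60.13 dB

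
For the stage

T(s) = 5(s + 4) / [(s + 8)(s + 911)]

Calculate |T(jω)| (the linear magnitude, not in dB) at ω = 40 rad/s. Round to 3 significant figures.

0.00540

At s = jω = j40:
zero (s+4): 4 + j40 → |·| = √(4²+40²) = √1616 ≈ 40.2, ∠ = arctan(40/4) ≈ 84.29°
pole (s+8): 8 + j40 → |·| = √(8²+40²) = √1664 ≈ 40.792, ∠ = arctan(40/8) ≈ 78.69°
pole (s+911): 911 + j40 → |·| = √(911²+40²) = √831521 ≈ 911.88, ∠ = arctan(40/911) ≈ 2.51°
|T| = 5 · 40.2 / 37197 ≈ 0.0054037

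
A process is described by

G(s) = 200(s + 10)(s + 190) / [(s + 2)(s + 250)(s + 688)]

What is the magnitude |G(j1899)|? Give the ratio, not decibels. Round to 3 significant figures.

0.0987

At s = jω = j1899:
zero (s+10): 10 + j1899 → |·| = √(10²+1899²) = √3606301 ≈ 1899, ∠ = arctan(1899/10) ≈ 89.70°
zero (s+190): 190 + j1899 → |·| = √(190²+1899²) = √3642301 ≈ 1908.5, ∠ = arctan(1899/190) ≈ 84.29°
pole (s+2): 2 + j1899 → |·| = √(2²+1899²) = √3606205 ≈ 1899, ∠ = arctan(1899/2) ≈ 89.94°
pole (s+250): 250 + j1899 → |·| = √(250²+1899²) = √3668701 ≈ 1915.4, ∠ = arctan(1899/250) ≈ 82.50°
pole (s+688): 688 + j1899 → |·| = √(688²+1899²) = √4079545 ≈ 2019.8, ∠ = arctan(1899/688) ≈ 70.08°
|G| = 200 · 3.6242e+06 / 7.3467e+09 ≈ 0.098662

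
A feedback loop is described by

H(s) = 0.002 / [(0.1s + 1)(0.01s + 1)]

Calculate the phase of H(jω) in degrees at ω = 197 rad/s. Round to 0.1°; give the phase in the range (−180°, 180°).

-150.2°

At ω = 197 rad/s:
pole (1 + j197·0.1) = 1 + j19.7 → |·| ≈ 19.725, ∠ ≈ 87.09°
pole (1 + j197·0.01) = 1 + j1.97 → |·| ≈ 2.2093, ∠ ≈ 63.09°
∠H = (0°) − (87.09° + 63.09°) = -150.18°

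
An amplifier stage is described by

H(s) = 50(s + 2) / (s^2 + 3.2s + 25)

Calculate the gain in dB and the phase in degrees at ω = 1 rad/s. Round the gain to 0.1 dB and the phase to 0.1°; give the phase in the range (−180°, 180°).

At s = jω = j1:
zero (s+2): 2 + j1 → |·| = √(2²+1²) = √5 ≈ 2.2361, ∠ = arctan(1/2) ≈ 26.57°
quadratic: (j1)² + 3.2·j1 + 25 = 24 + j3.2 → |·| ≈ 24.212, ∠ ≈ 7.59°
|H| = 50 · 2.2361 / 24.212 ≈ 4.6178
Gain = 20 log₁₀(4.6178) ≈ 13.29 dB
∠H = 26.57° − 7.59° = 18.98°

13.3 dB, 19.0°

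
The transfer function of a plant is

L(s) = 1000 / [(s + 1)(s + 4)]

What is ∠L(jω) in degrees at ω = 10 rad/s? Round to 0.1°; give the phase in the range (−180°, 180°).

-152.5°

At s = jω = j10:
pole (s+1): 1 + j10 → |·| = √(1²+10²) = √101 ≈ 10.05, ∠ = arctan(10/1) ≈ 84.29°
pole (s+4): 4 + j10 → |·| = √(4²+10²) = √116 ≈ 10.77, ∠ = arctan(10/4) ≈ 68.20°
∠L = 0.00° − 152.49° = -152.49°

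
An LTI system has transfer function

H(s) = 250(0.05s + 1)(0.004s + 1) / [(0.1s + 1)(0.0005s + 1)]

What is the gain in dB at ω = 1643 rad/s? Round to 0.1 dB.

56.2 dB

At ω = 1643 rad/s:
zero (1 + j1643·0.05) = 1 + j82.15 → |·| ≈ 82.156, ∠ ≈ 89.30°
zero (1 + j1643·0.004) = 1 + j6.572 → |·| ≈ 6.6476, ∠ ≈ 81.35°
pole (1 + j1643·0.1) = 1 + j164.3 → |·| ≈ 164.3, ∠ ≈ 89.65°
pole (1 + j1643·0.0005) = 1 + j0.8215 → |·| ≈ 1.2942, ∠ ≈ 39.40°
|H| = 250 · 82.156 · 6.6476 / (164.3 · 1.2942) ≈ 642.1
Gain = 20 log₁₀(642.1) ≈ 56.15 dB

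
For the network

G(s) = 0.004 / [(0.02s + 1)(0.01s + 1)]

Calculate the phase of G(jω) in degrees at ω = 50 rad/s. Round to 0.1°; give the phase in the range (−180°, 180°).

At ω = 50 rad/s:
pole (1 + j50·0.02) = 1 + j1 → |·| ≈ 1.4142, ∠ ≈ 45.00°
pole (1 + j50·0.01) = 1 + j0.5 → |·| ≈ 1.118, ∠ ≈ 26.57°
∠G = (0°) − (45.00° + 26.57°) = -71.57°

-71.6°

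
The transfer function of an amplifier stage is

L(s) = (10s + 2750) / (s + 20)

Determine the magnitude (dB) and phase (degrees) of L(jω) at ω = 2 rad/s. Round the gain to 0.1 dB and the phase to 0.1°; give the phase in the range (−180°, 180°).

Substitute s = j2:
Numerator: 10(j2) + 2750 = 2750 + j20
Denominator: (j2) + 20 = 20 + j2
|N| = √(2750² + 20²) ≈ 2750.1, ∠N ≈ 0.42°
|D| = √(20² + 2²) ≈ 20.1, ∠D ≈ 5.71°
|L| = 2750.1 / 20.1 ≈ 136.82
Gain = 20 log₁₀(136.82) ≈ 42.72 dB
∠L = 0.42° − 5.71° = -5.29°

42.7 dB, -5.3°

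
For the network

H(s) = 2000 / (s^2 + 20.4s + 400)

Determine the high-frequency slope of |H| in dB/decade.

Each pole contributes −20 dB/decade at high frequency; each zero contributes +20 dB/decade.
Net: 0 zero(s) − 2 pole(s) → -40 dB/decade.

-40 dB/decade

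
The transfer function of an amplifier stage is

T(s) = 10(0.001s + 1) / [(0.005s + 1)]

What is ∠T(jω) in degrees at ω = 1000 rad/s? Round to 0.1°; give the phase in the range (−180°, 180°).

At ω = 1000 rad/s:
zero (1 + j1000·0.001) = 1 + j1 → |·| ≈ 1.4142, ∠ ≈ 45.00°
pole (1 + j1000·0.005) = 1 + j5 → |·| ≈ 5.099, ∠ ≈ 78.69°
∠T = (45.00°) − (78.69°) = -33.69°

-33.7°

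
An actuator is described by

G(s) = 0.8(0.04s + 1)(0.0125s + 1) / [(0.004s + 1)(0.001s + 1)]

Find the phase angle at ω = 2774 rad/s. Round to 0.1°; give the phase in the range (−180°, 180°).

22.8°

At ω = 2774 rad/s:
zero (1 + j2774·0.04) = 1 + j110.96 → |·| ≈ 110.96, ∠ ≈ 89.48°
zero (1 + j2774·0.0125) = 1 + j34.675 → |·| ≈ 34.689, ∠ ≈ 88.35°
pole (1 + j2774·0.004) = 1 + j11.096 → |·| ≈ 11.141, ∠ ≈ 84.85°
pole (1 + j2774·0.001) = 1 + j2.774 → |·| ≈ 2.9487, ∠ ≈ 70.18°
∠G = (89.48° + 88.35°) − (84.85° + 70.18°) = 22.80°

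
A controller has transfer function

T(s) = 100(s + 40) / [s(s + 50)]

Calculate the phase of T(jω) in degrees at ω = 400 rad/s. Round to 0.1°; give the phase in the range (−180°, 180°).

At s = jω = j400:
zero (s+40): 40 + j400 → |·| = √(40²+400²) = √161600 ≈ 402, ∠ = arctan(400/40) ≈ 84.29°
pole (s+50): 50 + j400 → |·| = √(50²+400²) = √162500 ≈ 403.11, ∠ = arctan(400/50) ≈ 82.87°
pole at origin: |s| = 400, ∠ = 90.00° (in denominator)
∠T = 84.29° − 172.87° = -88.58°

-88.6°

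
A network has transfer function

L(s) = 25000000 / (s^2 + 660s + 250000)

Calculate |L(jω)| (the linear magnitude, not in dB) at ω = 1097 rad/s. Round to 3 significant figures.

At s = jω = j1097:
quadratic: (j1097)² + 660·j1097 + 250000 = -953409 + j724020 → |·| ≈ 1.1972e+06, ∠ ≈ 142.79°
|L| = 25000000 / 1.1972e+06 ≈ 20.882

20.9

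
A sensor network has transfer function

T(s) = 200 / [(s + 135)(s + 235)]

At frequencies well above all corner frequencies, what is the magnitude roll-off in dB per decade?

-40 dB/decade

Each pole contributes −20 dB/decade at high frequency; each zero contributes +20 dB/decade.
Net: 0 zero(s) − 2 pole(s) → -40 dB/decade.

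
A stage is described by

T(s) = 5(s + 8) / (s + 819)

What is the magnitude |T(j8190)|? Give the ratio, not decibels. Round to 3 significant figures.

4.98

At s = jω = j8190:
zero (s+8): 8 + j8190 → |·| = √(8²+8190²) = √67076164 ≈ 8190, ∠ = arctan(8190/8) ≈ 89.94°
pole (s+819): 819 + j8190 → |·| = √(819²+8190²) = √67746861 ≈ 8230.8, ∠ = arctan(8190/819) ≈ 84.29°
|T| = 5 · 8190 / 8230.8 ≈ 4.9752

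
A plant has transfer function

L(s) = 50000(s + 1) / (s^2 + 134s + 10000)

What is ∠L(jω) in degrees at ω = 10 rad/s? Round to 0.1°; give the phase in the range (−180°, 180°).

76.6°

At s = jω = j10:
zero (s+1): 1 + j10 → |·| = √(1²+10²) = √101 ≈ 10.05, ∠ = arctan(10/1) ≈ 84.29°
quadratic: (j10)² + 134·j10 + 10000 = 9900 + j1340 → |·| ≈ 9990.3, ∠ ≈ 7.71°
∠L = 84.29° − 7.71° = 76.58°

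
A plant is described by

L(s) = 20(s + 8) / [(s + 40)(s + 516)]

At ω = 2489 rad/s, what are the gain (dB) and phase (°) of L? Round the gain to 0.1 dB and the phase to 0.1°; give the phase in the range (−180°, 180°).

At s = jω = j2489:
zero (s+8): 8 + j2489 → |·| = √(8²+2489²) = √6195185 ≈ 2489, ∠ = arctan(2489/8) ≈ 89.82°
pole (s+40): 40 + j2489 → |·| = √(40²+2489²) = √6196721 ≈ 2489.3, ∠ = arctan(2489/40) ≈ 89.08°
pole (s+516): 516 + j2489 → |·| = √(516²+2489²) = √6461377 ≈ 2541.9, ∠ = arctan(2489/516) ≈ 78.29°
|L| = 20 · 2489 / 6.3276e+06 ≈ 0.0078671
Gain = 20 log₁₀(0.0078671) ≈ -42.08 dB
∠L = 89.82° − 167.37° = -77.55°

-42.1 dB, -77.6°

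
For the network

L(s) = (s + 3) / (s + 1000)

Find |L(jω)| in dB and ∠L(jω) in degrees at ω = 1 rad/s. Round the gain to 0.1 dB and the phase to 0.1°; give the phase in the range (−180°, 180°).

Substitute s = j1:
Numerator: (j1) + 3 = 3 + j1
Denominator: (j1) + 1000 = 1000 + j1
|N| = √(3² + 1²) ≈ 3.1623, ∠N ≈ 18.43°
|D| = √(1000² + 1²) ≈ 1000, ∠D ≈ 0.06°
|L| = 3.1623 / 1000 ≈ 0.0031623
Gain = 20 log₁₀(0.0031623) ≈ -50.00 dB
∠L = 18.43° − 0.06° = 18.37°

-50.0 dB, 18.4°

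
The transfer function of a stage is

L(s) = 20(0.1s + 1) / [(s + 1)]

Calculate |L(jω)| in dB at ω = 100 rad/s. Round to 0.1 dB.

At ω = 100 rad/s:
zero (1 + j100·0.1) = 1 + j10 → |·| ≈ 10.05, ∠ ≈ 84.29°
pole (1 + j100·1) = 1 + j100 → |·| ≈ 100, ∠ ≈ 89.43°
|L| = 20 · 10.05 / (100) ≈ 2.01
Gain = 20 log₁₀(2.01) ≈ 6.06 dB

6.1 dB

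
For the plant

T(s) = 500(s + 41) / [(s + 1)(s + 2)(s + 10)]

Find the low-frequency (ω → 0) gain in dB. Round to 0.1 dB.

T(0) = 500·41 / (1·2·10) = 1025
20 log₁₀(1025) ≈ 60.21 dB

60.2 dB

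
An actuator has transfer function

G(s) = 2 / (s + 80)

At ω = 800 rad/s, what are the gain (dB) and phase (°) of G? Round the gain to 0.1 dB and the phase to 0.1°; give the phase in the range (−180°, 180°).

Substitute s = j800:
Numerator: 2 = 2 + j0
Denominator: (j800) + 80 = 80 + j800
|N| = √(2² + 0²) ≈ 2, ∠N ≈ 0.00°
|D| = √(80² + 800²) ≈ 803.99, ∠D ≈ 84.29°
|G| = 2 / 803.99 ≈ 0.0024876
Gain = 20 log₁₀(0.0024876) ≈ -52.08 dB
∠G = 0.00° − 84.29° = -84.29°

-52.1 dB, -84.3°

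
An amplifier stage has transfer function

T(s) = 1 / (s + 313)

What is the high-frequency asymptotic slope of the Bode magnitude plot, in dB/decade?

-20 dB/decade

Each pole contributes −20 dB/decade at high frequency; each zero contributes +20 dB/decade.
Net: 0 zero(s) − 1 pole(s) → -20 dB/decade.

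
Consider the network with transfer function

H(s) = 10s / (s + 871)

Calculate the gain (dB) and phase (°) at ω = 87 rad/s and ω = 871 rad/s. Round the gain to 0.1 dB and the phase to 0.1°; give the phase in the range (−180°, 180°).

At s = jω = j87:
zero at origin: s = j87 → |·| = 87, ∠ = 90.00°
pole (s+871): 871 + j87 → |·| = √(871²+87²) = √766210 ≈ 875.33, ∠ = arctan(87/871) ≈ 5.70°
|H| = 10 · 87 / 875.33 ≈ 0.99391
Gain = 20 log₁₀(0.99391) ≈ -0.05 dB
∠H = 90.00° − 5.70° = 84.30°

At s = jω = j871:
zero at origin: s = j871 → |·| = 871, ∠ = 90.00°
pole (s+871): 871 + j871 → |·| = √(871²+871²) = √1517282 ≈ 1231.8, ∠ = arctan(871/871) ≈ 45.00°
|H| = 10 · 871 / 1231.8 ≈ 7.071
Gain = 20 log₁₀(7.071) ≈ 16.99 dB
∠H = 90.00° − 45.00° = 45.00°

ω = 87: -0.1 dB, 84.3°; ω = 871: 17.0 dB, 45.0°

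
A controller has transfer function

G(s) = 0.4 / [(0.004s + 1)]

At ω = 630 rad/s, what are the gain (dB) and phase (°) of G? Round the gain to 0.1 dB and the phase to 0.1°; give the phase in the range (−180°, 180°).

At ω = 630 rad/s:
pole (1 + j630·0.004) = 1 + j2.52 → |·| ≈ 2.7112, ∠ ≈ 68.36°
|G| = 0.4 · 1 / (2.7112) ≈ 0.14754
Gain = 20 log₁₀(0.14754) ≈ -16.62 dB
∠G = (0°) − (68.36°) = -68.36°

-16.6 dB, -68.4°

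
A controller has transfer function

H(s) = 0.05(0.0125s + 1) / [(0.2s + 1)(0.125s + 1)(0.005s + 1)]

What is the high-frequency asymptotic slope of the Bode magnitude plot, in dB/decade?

Each pole contributes −20 dB/decade at high frequency; each zero contributes +20 dB/decade.
Net: 1 zero(s) − 3 pole(s) → -40 dB/decade.

-40 dB/decade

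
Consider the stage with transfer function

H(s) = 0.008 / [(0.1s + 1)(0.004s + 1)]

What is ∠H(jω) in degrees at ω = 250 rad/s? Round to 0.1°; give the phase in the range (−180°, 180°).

At ω = 250 rad/s:
pole (1 + j250·0.1) = 1 + j25 → |·| ≈ 25.02, ∠ ≈ 87.71°
pole (1 + j250·0.004) = 1 + j1 → |·| ≈ 1.4142, ∠ ≈ 45.00°
∠H = (0°) − (87.71° + 45.00°) = -132.71°

-132.7°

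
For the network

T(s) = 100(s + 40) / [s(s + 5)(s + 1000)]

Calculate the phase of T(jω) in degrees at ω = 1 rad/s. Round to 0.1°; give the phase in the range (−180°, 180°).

At s = jω = j1:
zero (s+40): 40 + j1 → |·| = √(40²+1²) = √1601 ≈ 40.012, ∠ = arctan(1/40) ≈ 1.43°
pole (s+5): 5 + j1 → |·| = √(5²+1²) = √26 ≈ 5.099, ∠ = arctan(1/5) ≈ 11.31°
pole (s+1000): 1000 + j1 → |·| = √(1000²+1²) = √1000001 ≈ 1000, ∠ = arctan(1/1000) ≈ 0.06°
pole at origin: |s| = 1, ∠ = 90.00° (in denominator)
∠T = 1.43° − 101.37° = -99.94°

-99.9°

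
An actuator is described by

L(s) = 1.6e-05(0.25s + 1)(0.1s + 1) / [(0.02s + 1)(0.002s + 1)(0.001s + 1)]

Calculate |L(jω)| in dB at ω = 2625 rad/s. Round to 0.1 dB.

At ω = 2625 rad/s:
zero (1 + j2625·0.25) = 1 + j656.25 → |·| ≈ 656.25, ∠ ≈ 89.91°
zero (1 + j2625·0.1) = 1 + j262.5 → |·| ≈ 262.5, ∠ ≈ 89.78°
pole (1 + j2625·0.02) = 1 + j52.5 → |·| ≈ 52.51, ∠ ≈ 88.91°
pole (1 + j2625·0.002) = 1 + j5.25 → |·| ≈ 5.3444, ∠ ≈ 79.22°
pole (1 + j2625·0.001) = 1 + j2.625 → |·| ≈ 2.809, ∠ ≈ 69.15°
|L| = 1.6e-05 · 656.25 · 262.5 / (52.51 · 5.3444 · 2.809) ≈ 0.0034964
Gain = 20 log₁₀(0.0034964) ≈ -49.13 dB

-49.1 dB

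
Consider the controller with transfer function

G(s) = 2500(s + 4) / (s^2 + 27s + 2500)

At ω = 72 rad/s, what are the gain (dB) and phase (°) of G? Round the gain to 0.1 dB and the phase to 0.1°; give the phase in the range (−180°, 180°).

At s = jω = j72:
zero (s+4): 4 + j72 → |·| = √(4²+72²) = √5200 ≈ 72.111, ∠ = arctan(72/4) ≈ 86.82°
quadratic: (j72)² + 27·j72 + 2500 = -2684 + j1944 → |·| ≈ 3314.1, ∠ ≈ 144.08°
|G| = 2500 · 72.111 / 3314.1 ≈ 54.397
Gain = 20 log₁₀(54.397) ≈ 34.71 dB
∠G = 86.82° − 144.08° = -57.26°

34.7 dB, -57.3°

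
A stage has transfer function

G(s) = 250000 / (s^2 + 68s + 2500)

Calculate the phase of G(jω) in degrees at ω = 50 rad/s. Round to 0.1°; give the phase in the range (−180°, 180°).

-90.0°

At s = jω = j50:
quadratic: (j50)² + 68·j50 + 2500 = 0 + j3400 → |·| ≈ 3400, ∠ ≈ 90.00°
∠G = 0.00° − 90.00° = -90.00°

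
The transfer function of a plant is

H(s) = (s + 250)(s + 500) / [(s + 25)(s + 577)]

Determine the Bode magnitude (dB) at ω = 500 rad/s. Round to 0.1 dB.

0.3 dB

At s = jω = j500:
zero (s+250): 250 + j500 → |·| = √(250²+500²) = √312500 ≈ 559.02, ∠ = arctan(500/250) ≈ 63.43°
zero (s+500): 500 + j500 → |·| = √(500²+500²) = √500000 ≈ 707.11, ∠ = arctan(500/500) ≈ 45.00°
pole (s+25): 25 + j500 → |·| = √(25²+500²) = √250625 ≈ 500.62, ∠ = arctan(500/25) ≈ 87.14°
pole (s+577): 577 + j500 → |·| = √(577²+500²) = √582929 ≈ 763.5, ∠ = arctan(500/577) ≈ 40.91°
|H| = 1 · 3.9529e+05 / 3.8222e+05 ≈ 1.0342
Gain = 20 log₁₀(1.0342) ≈ 0.29 dB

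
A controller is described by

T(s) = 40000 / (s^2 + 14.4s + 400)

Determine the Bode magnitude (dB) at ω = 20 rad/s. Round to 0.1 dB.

42.9 dB

At s = jω = j20:
quadratic: (j20)² + 14.4·j20 + 400 = 0 + j288 → |·| ≈ 288, ∠ ≈ 90.00°
|T| = 40000 / 288 ≈ 138.89
Gain = 20 log₁₀(138.89) ≈ 42.85 dB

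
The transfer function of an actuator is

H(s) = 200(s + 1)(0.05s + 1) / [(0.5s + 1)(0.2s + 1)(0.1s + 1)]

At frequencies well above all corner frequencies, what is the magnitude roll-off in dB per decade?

-20 dB/decade

Each pole contributes −20 dB/decade at high frequency; each zero contributes +20 dB/decade.
Net: 2 zero(s) − 3 pole(s) → -20 dB/decade.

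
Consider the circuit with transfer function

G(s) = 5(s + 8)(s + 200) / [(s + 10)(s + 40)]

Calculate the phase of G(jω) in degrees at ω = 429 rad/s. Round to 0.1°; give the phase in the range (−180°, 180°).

-19.4°

At s = jω = j429:
zero (s+8): 8 + j429 → |·| = √(8²+429²) = √184105 ≈ 429.07, ∠ = arctan(429/8) ≈ 88.93°
zero (s+200): 200 + j429 → |·| = √(200²+429²) = √224041 ≈ 473.33, ∠ = arctan(429/200) ≈ 65.01°
pole (s+10): 10 + j429 → |·| = √(10²+429²) = √184141 ≈ 429.12, ∠ = arctan(429/10) ≈ 88.66°
pole (s+40): 40 + j429 → |·| = √(40²+429²) = √185641 ≈ 430.86, ∠ = arctan(429/40) ≈ 84.67°
∠G = 153.94° − 173.33° = -19.39°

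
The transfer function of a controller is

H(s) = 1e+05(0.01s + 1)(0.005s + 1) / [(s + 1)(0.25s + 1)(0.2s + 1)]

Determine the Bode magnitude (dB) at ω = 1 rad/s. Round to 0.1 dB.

At ω = 1 rad/s:
zero (1 + j1·0.01) = 1 + j0.01 → |·| ≈ 1, ∠ ≈ 0.57°
zero (1 + j1·0.005) = 1 + j0.005 → |·| ≈ 1, ∠ ≈ 0.29°
pole (1 + j1·1) = 1 + j1 → |·| ≈ 1.4142, ∠ ≈ 45.00°
pole (1 + j1·0.25) = 1 + j0.25 → |·| ≈ 1.0308, ∠ ≈ 14.04°
pole (1 + j1·0.2) = 1 + j0.2 → |·| ≈ 1.0198, ∠ ≈ 11.31°
|H| = 1e+05 · 1 · 1 / (1.4142 · 1.0308 · 1.0198) ≈ 67267
Gain = 20 log₁₀(67267) ≈ 96.56 dB

96.6 dB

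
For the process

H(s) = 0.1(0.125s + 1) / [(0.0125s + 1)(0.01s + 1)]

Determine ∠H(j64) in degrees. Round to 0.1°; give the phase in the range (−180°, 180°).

At ω = 64 rad/s:
zero (1 + j64·0.125) = 1 + j8 → |·| ≈ 8.0623, ∠ ≈ 82.87°
pole (1 + j64·0.0125) = 1 + j0.8 → |·| ≈ 1.2806, ∠ ≈ 38.66°
pole (1 + j64·0.01) = 1 + j0.64 → |·| ≈ 1.1873, ∠ ≈ 32.62°
∠H = (82.87°) − (38.66° + 32.62°) = 11.59°

11.6°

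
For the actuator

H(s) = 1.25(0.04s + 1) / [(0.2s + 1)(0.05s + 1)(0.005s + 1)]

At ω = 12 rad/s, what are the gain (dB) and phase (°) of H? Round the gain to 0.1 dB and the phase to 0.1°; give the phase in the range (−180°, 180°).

At ω = 12 rad/s:
zero (1 + j12·0.04) = 1 + j0.48 → |·| ≈ 1.1092, ∠ ≈ 25.64°
pole (1 + j12·0.2) = 1 + j2.4 → |·| ≈ 2.6, ∠ ≈ 67.38°
pole (1 + j12·0.05) = 1 + j0.6 → |·| ≈ 1.1662, ∠ ≈ 30.96°
pole (1 + j12·0.005) = 1 + j0.06 → |·| ≈ 1.0018, ∠ ≈ 3.43°
|H| = 1.25 · 1.1092 / (2.6 · 1.1662 · 1.0018) ≈ 0.45645
Gain = 20 log₁₀(0.45645) ≈ -6.81 dB
∠H = (25.64°) − (67.38° + 30.96° + 3.43°) = -76.13°

-6.8 dB, -76.1°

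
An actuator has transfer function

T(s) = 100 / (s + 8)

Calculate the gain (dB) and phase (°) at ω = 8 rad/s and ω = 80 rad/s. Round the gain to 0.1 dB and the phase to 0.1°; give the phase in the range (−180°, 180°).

Substitute s = j8:
Numerator: 100 = 100 + j0
Denominator: (j8) + 8 = 8 + j8
|N| = √(100² + 0²) ≈ 100, ∠N ≈ 0.00°
|D| = √(8² + 8²) ≈ 11.314, ∠D ≈ 45.00°
|T| = 100 / 11.314 ≈ 8.8386
Gain = 20 log₁₀(8.8386) ≈ 18.93 dB
∠T = 0.00° − 45.00° = -45.00°

Substitute s = j80:
Numerator: 100 = 100 + j0
Denominator: (j80) + 8 = 8 + j80
|N| = √(100² + 0²) ≈ 100, ∠N ≈ 0.00°
|D| = √(8² + 80²) ≈ 80.399, ∠D ≈ 84.29°
|T| = 100 / 80.399 ≈ 1.2438
Gain = 20 log₁₀(1.2438) ≈ 1.90 dB
∠T = 0.00° − 84.29° = -84.29°

ω = 8: 18.9 dB, -45.0°; ω = 80: 1.9 dB, -84.3°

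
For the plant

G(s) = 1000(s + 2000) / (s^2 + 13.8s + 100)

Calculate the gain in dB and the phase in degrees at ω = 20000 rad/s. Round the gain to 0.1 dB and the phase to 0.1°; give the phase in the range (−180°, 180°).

-26.0 dB, -95.7°

At s = jω = j20000:
zero (s+2000): 2000 + j20000 → |·| = √(2000²+20000²) = √404000000 ≈ 20100, ∠ = arctan(20000/2000) ≈ 84.29°
quadratic: (j20000)² + 13.8·j20000 + 100 = -399999900 + j276000 → |·| ≈ 4e+08, ∠ ≈ 179.96°
|G| = 1000 · 20100 / 4e+08 ≈ 0.05025
Gain = 20 log₁₀(0.05025) ≈ -25.98 dB
∠G = 84.29° − 179.96° = -95.67°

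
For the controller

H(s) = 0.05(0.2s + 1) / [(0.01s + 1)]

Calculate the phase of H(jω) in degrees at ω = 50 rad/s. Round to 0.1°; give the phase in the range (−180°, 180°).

57.7°

At ω = 50 rad/s:
zero (1 + j50·0.2) = 1 + j10 → |·| ≈ 10.05, ∠ ≈ 84.29°
pole (1 + j50·0.01) = 1 + j0.5 → |·| ≈ 1.118, ∠ ≈ 26.57°
∠H = (84.29°) − (26.57°) = 57.72°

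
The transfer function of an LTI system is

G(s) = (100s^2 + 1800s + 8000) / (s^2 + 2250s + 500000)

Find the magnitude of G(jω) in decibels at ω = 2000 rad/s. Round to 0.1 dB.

Substitute s = j2000:
Numerator: 100(j2000)^2 + 1800(j2000) + 8000 = -399992000 + j3600000
Denominator: (j2000)^2 + 2250(j2000) + 500000 = -3500000 + j4500000
|N| = √(399992000² + 3600000²) ≈ 4.0001e+08, ∠N ≈ 179.48°
|D| = √(3500000² + 4500000²) ≈ 5.7009e+06, ∠D ≈ 127.87°
|G| = 4.0001e+08 / 5.7009e+06 ≈ 70.166
Gain = 20 log₁₀(70.166) ≈ 36.92 dB

36.9 dB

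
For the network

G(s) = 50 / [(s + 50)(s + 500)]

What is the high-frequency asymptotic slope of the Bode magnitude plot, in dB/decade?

Each pole contributes −20 dB/decade at high frequency; each zero contributes +20 dB/decade.
Net: 0 zero(s) − 2 pole(s) → -40 dB/decade.

-40 dB/decade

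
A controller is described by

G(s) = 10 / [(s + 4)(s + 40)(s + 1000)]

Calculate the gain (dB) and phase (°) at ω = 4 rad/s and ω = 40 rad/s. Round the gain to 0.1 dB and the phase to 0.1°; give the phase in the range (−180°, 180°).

ω = 4: -87.1 dB, -50.9°; ω = 40: -107.1 dB, -131.6°

At s = jω = j4:
pole (s+4): 4 + j4 → |·| = √(4²+4²) = √32 ≈ 5.6569, ∠ = arctan(4/4) ≈ 45.00°
pole (s+40): 40 + j4 → |·| = √(40²+4²) = √1616 ≈ 40.2, ∠ = arctan(4/40) ≈ 5.71°
pole (s+1000): 1000 + j4 → |·| = √(1000²+4²) = √1000016 ≈ 1000, ∠ = arctan(4/1000) ≈ 0.23°
|G| = 10 / 2.2741e+05 ≈ 4.3973e-05
Gain = 20 log₁₀(4.3973e-05) ≈ -87.14 dB
∠G = 0.00° − 50.94° = -50.94°

At s = jω = j40:
pole (s+4): 4 + j40 → |·| = √(4²+40²) = √1616 ≈ 40.2, ∠ = arctan(40/4) ≈ 84.29°
pole (s+40): 40 + j40 → |·| = √(40²+40²) = √3200 ≈ 56.569, ∠ = arctan(40/40) ≈ 45.00°
pole (s+1000): 1000 + j40 → |·| = √(1000²+40²) = √1001600 ≈ 1000.8, ∠ = arctan(40/1000) ≈ 2.29°
|G| = 10 / 2.2759e+06 ≈ 4.3939e-06
Gain = 20 log₁₀(4.3939e-06) ≈ -107.14 dB
∠G = 0.00° − 131.58° = -131.58°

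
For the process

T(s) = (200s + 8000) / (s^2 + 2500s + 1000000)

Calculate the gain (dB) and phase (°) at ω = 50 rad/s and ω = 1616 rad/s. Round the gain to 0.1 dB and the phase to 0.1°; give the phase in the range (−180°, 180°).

ω = 50: -37.9 dB, 44.2°; ω = 1616: -22.6 dB, -23.2°

Substitute s = j50:
Numerator: 200(j50) + 8000 = 8000 + j10000
Denominator: (j50)^2 + 2500(j50) + 1000000 = 997500 + j125000
|N| = √(8000² + 10000²) ≈ 12806, ∠N ≈ 51.34°
|D| = √(997500² + 125000²) ≈ 1.0053e+06, ∠D ≈ 7.14°
|T| = 12806 / 1.0053e+06 ≈ 0.012738
Gain = 20 log₁₀(0.012738) ≈ -37.90 dB
∠T = 51.34° − 7.14° = 44.20°

Substitute s = j1616:
Numerator: 200(j1616) + 8000 = 8000 + j323200
Denominator: (j1616)^2 + 2500(j1616) + 1000000 = -1611456 + j4040000
|N| = √(8000² + 323200²) ≈ 3.233e+05, ∠N ≈ 88.58°
|D| = √(1611456² + 4040000²) ≈ 4.3495e+06, ∠D ≈ 111.75°
|T| = 3.233e+05 / 4.3495e+06 ≈ 0.07433
Gain = 20 log₁₀(0.07433) ≈ -22.58 dB
∠T = 88.58° − 111.75° = -23.17°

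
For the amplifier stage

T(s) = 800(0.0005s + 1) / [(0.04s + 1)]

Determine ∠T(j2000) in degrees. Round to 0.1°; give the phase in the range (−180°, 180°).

-44.3°

At ω = 2000 rad/s:
zero (1 + j2000·0.0005) = 1 + j1 → |·| ≈ 1.4142, ∠ ≈ 45.00°
pole (1 + j2000·0.04) = 1 + j80 → |·| ≈ 80.006, ∠ ≈ 89.28°
∠T = (45.00°) − (89.28°) = -44.28°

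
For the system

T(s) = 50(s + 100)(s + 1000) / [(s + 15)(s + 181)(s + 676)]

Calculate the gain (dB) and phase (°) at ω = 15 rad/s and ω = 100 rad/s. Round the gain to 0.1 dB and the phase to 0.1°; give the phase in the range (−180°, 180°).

ω = 15: 5.8 dB, -41.6°; ω = 100: -6.1 dB, -68.1°

At s = jω = j15:
zero (s+100): 100 + j15 → |·| = √(100²+15²) = √10225 ≈ 101.12, ∠ = arctan(15/100) ≈ 8.53°
zero (s+1000): 1000 + j15 → |·| = √(1000²+15²) = √1000225 ≈ 1000.1, ∠ = arctan(15/1000) ≈ 0.86°
pole (s+15): 15 + j15 → |·| = √(15²+15²) = √450 ≈ 21.213, ∠ = arctan(15/15) ≈ 45.00°
pole (s+181): 181 + j15 → |·| = √(181²+15²) = √32986 ≈ 181.62, ∠ = arctan(15/181) ≈ 4.74°
pole (s+676): 676 + j15 → |·| = √(676²+15²) = √457201 ≈ 676.17, ∠ = arctan(15/676) ≈ 1.27°
|T| = 50 · 1.0113e+05 / 2.6051e+06 ≈ 1.941
Gain = 20 log₁₀(1.941) ≈ 5.76 dB
∠T = 9.39° − 51.01° = -41.62°

At s = jω = j100:
zero (s+100): 100 + j100 → |·| = √(100²+100²) = √20000 ≈ 141.42, ∠ = arctan(100/100) ≈ 45.00°
zero (s+1000): 1000 + j100 → |·| = √(1000²+100²) = √1010000 ≈ 1005, ∠ = arctan(100/1000) ≈ 5.71°
pole (s+15): 15 + j100 → |·| = √(15²+100²) = √10225 ≈ 101.12, ∠ = arctan(100/15) ≈ 81.47°
pole (s+181): 181 + j100 → |·| = √(181²+100²) = √42761 ≈ 206.79, ∠ = arctan(100/181) ≈ 28.92°
pole (s+676): 676 + j100 → |·| = √(676²+100²) = √466976 ≈ 683.36, ∠ = arctan(100/676) ≈ 8.41°
|T| = 50 · 1.4213e+05 / 1.4289e+07 ≈ 0.49734
Gain = 20 log₁₀(0.49734) ≈ -6.07 dB
∠T = 50.71° − 118.80° = -68.09°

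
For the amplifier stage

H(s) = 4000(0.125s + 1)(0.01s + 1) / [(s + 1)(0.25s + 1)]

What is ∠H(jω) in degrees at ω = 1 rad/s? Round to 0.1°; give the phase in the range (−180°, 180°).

-51.3°

At ω = 1 rad/s:
zero (1 + j1·0.125) = 1 + j0.125 → |·| ≈ 1.0078, ∠ ≈ 7.13°
zero (1 + j1·0.01) = 1 + j0.01 → |·| ≈ 1, ∠ ≈ 0.57°
pole (1 + j1·1) = 1 + j1 → |·| ≈ 1.4142, ∠ ≈ 45.00°
pole (1 + j1·0.25) = 1 + j0.25 → |·| ≈ 1.0308, ∠ ≈ 14.04°
∠H = (7.13° + 0.57°) − (45.00° + 14.04°) = -51.34°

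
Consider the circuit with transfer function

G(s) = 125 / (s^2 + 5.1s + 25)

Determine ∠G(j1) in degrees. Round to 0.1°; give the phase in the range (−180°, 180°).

At s = jω = j1:
quadratic: (j1)² + 5.1·j1 + 25 = 24 + j5.1 → |·| ≈ 24.536, ∠ ≈ 12.00°
∠G = 0.00° − 12.00° = -12.00°

-12.0°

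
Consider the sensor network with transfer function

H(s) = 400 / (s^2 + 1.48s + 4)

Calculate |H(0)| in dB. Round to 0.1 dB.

H(0) = 400 / 4 = 100
20 log₁₀(100) ≈ 40.00 dB

40.0 dB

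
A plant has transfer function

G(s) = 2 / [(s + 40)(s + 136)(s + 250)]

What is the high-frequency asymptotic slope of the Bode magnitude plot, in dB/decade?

-60 dB/decade

Each pole contributes −20 dB/decade at high frequency; each zero contributes +20 dB/decade.
Net: 0 zero(s) − 3 pole(s) → -60 dB/decade.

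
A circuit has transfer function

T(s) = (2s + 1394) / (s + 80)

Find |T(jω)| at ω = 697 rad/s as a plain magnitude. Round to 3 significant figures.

Substitute s = j697:
Numerator: 2(j697) + 1394 = 1394 + j1394
Denominator: (j697) + 80 = 80 + j697
|N| = √(1394² + 1394²) ≈ 1971.4, ∠N ≈ 45.00°
|D| = √(80² + 697²) ≈ 701.58, ∠D ≈ 83.45°
|T| = 1971.4 / 701.58 ≈ 2.8099

2.81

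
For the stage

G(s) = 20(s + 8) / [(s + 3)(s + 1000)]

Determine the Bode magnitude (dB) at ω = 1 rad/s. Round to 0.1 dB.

-25.9 dB

At s = jω = j1:
zero (s+8): 8 + j1 → |·| = √(8²+1²) = √65 ≈ 8.0623, ∠ = arctan(1/8) ≈ 7.13°
pole (s+3): 3 + j1 → |·| = √(3²+1²) = √10 ≈ 3.1623, ∠ = arctan(1/3) ≈ 18.43°
pole (s+1000): 1000 + j1 → |·| = √(1000²+1²) = √1000001 ≈ 1000, ∠ = arctan(1/1000) ≈ 0.06°
|G| = 20 · 8.0623 / 3162.3 ≈ 0.05099
Gain = 20 log₁₀(0.05099) ≈ -25.85 dB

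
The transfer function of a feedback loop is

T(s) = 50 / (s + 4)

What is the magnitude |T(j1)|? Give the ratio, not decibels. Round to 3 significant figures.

12.1

Substitute s = j1:
Numerator: 50 = 50 + j0
Denominator: (j1) + 4 = 4 + j1
|N| = √(50² + 0²) ≈ 50, ∠N ≈ 0.00°
|D| = √(4² + 1²) ≈ 4.1231, ∠D ≈ 14.04°
|T| = 50 / 4.1231 ≈ 12.127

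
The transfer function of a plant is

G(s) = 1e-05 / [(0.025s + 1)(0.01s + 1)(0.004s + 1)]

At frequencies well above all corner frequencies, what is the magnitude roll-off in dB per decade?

-60 dB/decade

Each pole contributes −20 dB/decade at high frequency; each zero contributes +20 dB/decade.
Net: 0 zero(s) − 3 pole(s) → -60 dB/decade.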